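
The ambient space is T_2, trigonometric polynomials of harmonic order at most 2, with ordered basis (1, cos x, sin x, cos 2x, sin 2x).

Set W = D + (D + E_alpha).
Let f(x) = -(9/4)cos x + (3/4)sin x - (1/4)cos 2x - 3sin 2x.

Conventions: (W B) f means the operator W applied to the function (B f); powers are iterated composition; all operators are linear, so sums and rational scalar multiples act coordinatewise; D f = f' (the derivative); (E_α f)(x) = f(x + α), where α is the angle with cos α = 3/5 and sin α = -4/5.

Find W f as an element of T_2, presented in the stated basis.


D f = (3/4)cos x + (9/4)sin x - 6cos 2x + (1/2)sin 2x
D f = (3/4)cos x + (9/4)sin x - 6cos 2x + (1/2)sin 2x
E_alpha f = -(39/20)cos x - (27/20)sin x + (59/20)cos 2x + (3/5)sin 2x
(D + E_alpha) f = -(6/5)cos x + (9/10)sin x - (61/20)cos 2x + (11/10)sin 2x
(D + (D + E_alpha)) f = -(9/20)cos x + (63/20)sin x - (181/20)cos 2x + (8/5)sin 2x

the image equals g(x) = -(9/20)cos x + (63/20)sin x - (181/20)cos 2x + (8/5)sin 2x


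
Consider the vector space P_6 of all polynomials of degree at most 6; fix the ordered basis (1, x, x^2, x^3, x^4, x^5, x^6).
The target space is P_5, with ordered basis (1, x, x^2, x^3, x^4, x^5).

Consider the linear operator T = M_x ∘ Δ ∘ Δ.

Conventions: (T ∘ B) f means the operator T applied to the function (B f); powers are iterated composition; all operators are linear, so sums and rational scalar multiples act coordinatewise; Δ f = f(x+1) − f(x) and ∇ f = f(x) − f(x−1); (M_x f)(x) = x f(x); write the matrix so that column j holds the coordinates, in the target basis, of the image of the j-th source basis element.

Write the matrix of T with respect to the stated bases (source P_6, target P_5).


image of 1: 0
image of x: 0
image of x^2: 2x
image of x^3: 6x^2 + 6x
image of x^4: 12x^3 + 24x^2 + 14x
image of x^5: 20x^4 + 60x^3 + 70x^2 + 30x
image of x^6: 30x^5 + 120x^4 + 210x^3 + 180x^2 + 62x
each image's coordinates form column j of the matrix

the matrix is [[0, 0, 0, 0, 0, 0, 0]; [0, 0, 2, 6, 14, 30, 62]; [0, 0, 0, 6, 24, 70, 180]; [0, 0, 0, 0, 12, 60, 210]; [0, 0, 0, 0, 0, 20, 120]; [0, 0, 0, 0, 0, 0, 30]] (rows listed top to bottom)


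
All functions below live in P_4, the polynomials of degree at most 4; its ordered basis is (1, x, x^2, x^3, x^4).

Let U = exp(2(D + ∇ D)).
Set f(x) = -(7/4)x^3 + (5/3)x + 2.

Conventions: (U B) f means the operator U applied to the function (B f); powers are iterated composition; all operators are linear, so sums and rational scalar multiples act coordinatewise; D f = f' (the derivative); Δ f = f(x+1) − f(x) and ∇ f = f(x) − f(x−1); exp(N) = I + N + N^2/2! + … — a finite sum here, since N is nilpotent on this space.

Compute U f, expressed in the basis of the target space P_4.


order-1 term: -(21/2)x^2 - 21x + 83/6
order-2 term: -21x - 42
order-3 term: -14
the series for exp(2(D + ∇ D)) f terminates at order 3
exp(2(D + ∇ D)) f = -(7/4)x^3 - (21/2)x^2 - (121/3)x - 241/6

g(x) = -(7/4)x^3 - (21/2)x^2 - (121/3)x - 241/6


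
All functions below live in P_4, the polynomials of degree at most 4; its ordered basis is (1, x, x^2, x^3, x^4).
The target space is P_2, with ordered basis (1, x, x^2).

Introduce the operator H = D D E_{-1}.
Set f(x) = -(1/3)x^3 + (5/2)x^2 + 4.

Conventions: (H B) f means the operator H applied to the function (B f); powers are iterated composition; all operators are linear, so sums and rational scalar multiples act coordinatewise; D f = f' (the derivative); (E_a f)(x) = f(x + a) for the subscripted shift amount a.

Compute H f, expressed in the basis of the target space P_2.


the result is g(x) = -2x + 7

E_{-1} f = -(1/3)x^3 + (7/2)x^2 - 6x + 41/6
D E_{-1} f = -x^2 + 7x - 6
D D E_{-1} f = -2x + 7


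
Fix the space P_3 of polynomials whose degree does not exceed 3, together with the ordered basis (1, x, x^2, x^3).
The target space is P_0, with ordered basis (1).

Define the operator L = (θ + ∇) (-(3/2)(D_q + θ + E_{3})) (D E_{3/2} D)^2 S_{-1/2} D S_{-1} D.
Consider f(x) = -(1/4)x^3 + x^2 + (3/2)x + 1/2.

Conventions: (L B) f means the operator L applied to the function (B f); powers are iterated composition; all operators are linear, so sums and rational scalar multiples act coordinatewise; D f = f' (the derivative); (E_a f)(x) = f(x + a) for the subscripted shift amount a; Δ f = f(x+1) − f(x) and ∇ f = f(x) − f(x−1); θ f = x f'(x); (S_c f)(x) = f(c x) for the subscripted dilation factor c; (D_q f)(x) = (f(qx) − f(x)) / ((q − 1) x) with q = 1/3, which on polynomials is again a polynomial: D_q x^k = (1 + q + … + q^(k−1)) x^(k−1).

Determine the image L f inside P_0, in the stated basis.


the image equals g(x) = 0

D f = -(3/4)x^2 + 2x + 3/2
S_{-1} D f = -(3/4)x^2 - 2x + 3/2
D S_{-1} D f = -(3/2)x - 2
S_{-1/2} (D S_{-1}) D f = (3/4)x - 2
D (S_{-1/2} D S_{-1} D) f = 3/4
E_{3/2} D (S_{-1/2} D S_{-1} D) f = 3/4
D E_{3/2} D (S_{-1/2} D S_{-1} D) f = 0
D (D E_{3/2} D) (S_{-1/2} D S_{-1} D) f = 0
E_{3/2} D (D E_{3/2} D) (S_{-1/2} D S_{-1} D) f = 0
D E_{3/2} D (D E_{3/2} D) (S_{-1/2} D S_{-1} D) f = 0
D_q (D E_{3/2} D)^2 (S_{-1/2} D S_{-1} D) f = 0
θ (D E_{3/2} D)^2 (S_{-1/2} D S_{-1} D) f = 0
E_{3} (D E_{3/2} D)^2 (S_{-1/2} D S_{-1} D) f = 0
(D_q + θ + E_{3}) (D E_{3/2} D)^2 (S_{-1/2} D S_{-1} D) f = 0
(-(3/2)(D_q + θ + E_{3})) (D E_{3/2} D)^2 (S_{-1/2} D S_{-1} D) f = 0
θ (-(3/2)(D_q + θ + E_{3})) (D E_{3/2} D)^2 (S_{-1/2} D S_{-1} D) f = 0
∇ (-(3/2)(D_q + θ + E_{3})) (D E_{3/2} D)^2 (S_{-1/2} D S_{-1} D) f = 0
(θ + ∇) (-(3/2)(D_q + θ + E_{3})) (D E_{3/2} D)^2 (S_{-1/2} D S_{-1} D) f = 0


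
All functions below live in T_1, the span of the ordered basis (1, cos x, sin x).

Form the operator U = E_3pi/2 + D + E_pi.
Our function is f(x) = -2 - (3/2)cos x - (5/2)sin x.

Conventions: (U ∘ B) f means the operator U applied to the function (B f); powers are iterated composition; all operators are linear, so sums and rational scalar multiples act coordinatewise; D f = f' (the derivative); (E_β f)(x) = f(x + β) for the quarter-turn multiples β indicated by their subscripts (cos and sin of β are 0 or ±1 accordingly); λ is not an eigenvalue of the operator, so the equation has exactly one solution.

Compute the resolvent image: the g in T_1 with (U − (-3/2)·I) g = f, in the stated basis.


the image equals g(x) = -4/7 - 3cos x - 5sin x

write g with unknown coordinates in the stated basis and equate coefficients in (U − (-3/2)·I) g = f
solving from the highest basis element down gives g = -4/7 - 3cos x - 5sin x
check: U g = -8/7 + 3cos x + 5sin x
so U g − (-3/2)·g = -2 - (3/2)cos x - (5/2)sin x = f ✓


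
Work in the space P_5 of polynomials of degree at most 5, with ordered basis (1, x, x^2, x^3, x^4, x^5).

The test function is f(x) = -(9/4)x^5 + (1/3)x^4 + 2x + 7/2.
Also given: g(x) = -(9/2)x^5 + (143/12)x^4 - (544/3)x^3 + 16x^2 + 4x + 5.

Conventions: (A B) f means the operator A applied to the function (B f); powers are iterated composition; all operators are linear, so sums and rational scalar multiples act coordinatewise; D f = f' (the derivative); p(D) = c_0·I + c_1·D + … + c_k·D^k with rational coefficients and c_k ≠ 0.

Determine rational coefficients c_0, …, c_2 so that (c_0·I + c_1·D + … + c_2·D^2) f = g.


p(D) = 2·I − D + 4·D^2, i.e. c_0 = 2, c_1 = -1, c_2 = 4

D^0 f = -(9/4)x^5 + (1/3)x^4 + 2x + 7/2
D^1 f = -(45/4)x^4 + (4/3)x^3 + 2
D^2 f = -45x^3 + 4x^2
matching coefficients of g against c_0 f + c_1 Df + … from the top degree down determines the c_i
solution: c_0 = 2, c_1 = -1, c_2 = 4


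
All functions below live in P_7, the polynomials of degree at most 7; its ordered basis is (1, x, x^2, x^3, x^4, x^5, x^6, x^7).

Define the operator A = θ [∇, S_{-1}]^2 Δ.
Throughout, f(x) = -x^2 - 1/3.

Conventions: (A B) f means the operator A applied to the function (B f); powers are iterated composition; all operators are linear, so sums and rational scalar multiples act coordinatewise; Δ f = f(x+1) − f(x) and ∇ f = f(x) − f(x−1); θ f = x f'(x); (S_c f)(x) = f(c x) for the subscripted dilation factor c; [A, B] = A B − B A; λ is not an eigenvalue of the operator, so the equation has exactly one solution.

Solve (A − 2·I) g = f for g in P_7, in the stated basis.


write g with unknown coordinates in the stated basis and equate coefficients in (A − 2·I) g = f
solving from the highest basis element down gives g = (1/2)x^2 + 1/6
check: A g = 0
so A g − 2·g = -x^2 - 1/3 = f ✓

the image equals g(x) = (1/2)x^2 + 1/6


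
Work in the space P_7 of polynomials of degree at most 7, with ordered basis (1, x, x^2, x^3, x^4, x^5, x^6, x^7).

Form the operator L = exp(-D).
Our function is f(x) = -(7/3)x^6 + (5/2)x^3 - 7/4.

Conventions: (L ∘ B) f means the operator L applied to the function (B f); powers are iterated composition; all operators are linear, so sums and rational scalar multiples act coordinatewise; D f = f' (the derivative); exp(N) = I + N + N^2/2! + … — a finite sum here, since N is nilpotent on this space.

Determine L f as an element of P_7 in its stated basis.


the image equals g(x) = -(7/3)x^6 + 14x^5 - 35x^4 + (295/6)x^3 - (85/2)x^2 + (43/2)x - 79/12

order-1 term: 14x^5 - (15/2)x^2
order-2 term: -35x^4 + (15/2)x
order-3 term: (140/3)x^3 - 5/2
order-4 term: -35x^2
order-5 term: 14x
order-6 term: -7/3
the series for exp(-D) f terminates at order 6
exp(-D) f = -(7/3)x^6 + 14x^5 - 35x^4 + (295/6)x^3 - (85/2)x^2 + (43/2)x - 79/12


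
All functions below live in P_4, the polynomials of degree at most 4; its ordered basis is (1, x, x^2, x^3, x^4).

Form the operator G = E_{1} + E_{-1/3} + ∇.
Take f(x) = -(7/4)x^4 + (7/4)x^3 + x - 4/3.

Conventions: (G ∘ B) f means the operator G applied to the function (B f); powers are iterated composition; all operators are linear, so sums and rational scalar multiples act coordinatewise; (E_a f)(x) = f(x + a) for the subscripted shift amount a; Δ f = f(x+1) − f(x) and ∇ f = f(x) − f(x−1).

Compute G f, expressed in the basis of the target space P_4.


E_{1} f = -(7/4)x^4 - (21/4)x^3 - (21/4)x^2 - (3/4)x - 1/3
E_{-1/3} f = -(7/4)x^4 + (49/12)x^3 - (35/12)x^2 + (199/108)x - 142/81
∇ f = -7x^3 + (63/4)x^2 - (49/4)x + 9/2
(E_{1} + E_{-1/3} + ∇) f = -(7/2)x^4 - (49/6)x^3 + (91/12)x^2 - (1205/108)x + 391/162

g(x) = -(7/2)x^4 - (49/6)x^3 + (91/12)x^2 - (1205/108)x + 391/162


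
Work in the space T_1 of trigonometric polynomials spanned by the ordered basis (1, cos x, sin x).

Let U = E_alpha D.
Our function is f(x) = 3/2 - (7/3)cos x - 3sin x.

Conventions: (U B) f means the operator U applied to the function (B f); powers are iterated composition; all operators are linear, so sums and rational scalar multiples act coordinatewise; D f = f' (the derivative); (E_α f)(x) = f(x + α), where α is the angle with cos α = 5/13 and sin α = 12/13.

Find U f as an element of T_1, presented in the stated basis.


the result is g(x) = cos x + (11/3)sin x

D f = -3cos x + (7/3)sin x
E_alpha D f = cos x + (11/3)sin x


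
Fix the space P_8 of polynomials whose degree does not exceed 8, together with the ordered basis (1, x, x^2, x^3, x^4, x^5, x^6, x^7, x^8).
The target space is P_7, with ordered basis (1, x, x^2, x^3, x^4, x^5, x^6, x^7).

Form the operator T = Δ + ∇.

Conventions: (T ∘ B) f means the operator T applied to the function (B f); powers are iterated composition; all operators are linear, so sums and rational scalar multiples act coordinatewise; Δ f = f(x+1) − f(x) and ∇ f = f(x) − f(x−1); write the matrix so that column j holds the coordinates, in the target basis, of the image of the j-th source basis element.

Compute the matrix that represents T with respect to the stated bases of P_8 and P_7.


the matrix is [[0, 2, 0, 2, 0, 2, 0, 2, 0]; [0, 0, 4, 0, 8, 0, 12, 0, 16]; [0, 0, 0, 6, 0, 20, 0, 42, 0]; [0, 0, 0, 0, 8, 0, 40, 0, 112]; [0, 0, 0, 0, 0, 10, 0, 70, 0]; [0, 0, 0, 0, 0, 0, 12, 0, 112]; [0, 0, 0, 0, 0, 0, 0, 14, 0]; [0, 0, 0, 0, 0, 0, 0, 0, 16]] (rows listed top to bottom)

image of 1: 0
image of x: 2
image of x^2: 4x
image of x^3: 6x^2 + 2
image of x^4: 8x^3 + 8x
image of x^5: 10x^4 + 20x^2 + 2
image of x^6: 12x^5 + 40x^3 + 12x
image of x^7: 14x^6 + 70x^4 + 42x^2 + 2
image of x^8: 16x^7 + 112x^5 + 112x^3 + 16x
each image's coordinates form column j of the matrix


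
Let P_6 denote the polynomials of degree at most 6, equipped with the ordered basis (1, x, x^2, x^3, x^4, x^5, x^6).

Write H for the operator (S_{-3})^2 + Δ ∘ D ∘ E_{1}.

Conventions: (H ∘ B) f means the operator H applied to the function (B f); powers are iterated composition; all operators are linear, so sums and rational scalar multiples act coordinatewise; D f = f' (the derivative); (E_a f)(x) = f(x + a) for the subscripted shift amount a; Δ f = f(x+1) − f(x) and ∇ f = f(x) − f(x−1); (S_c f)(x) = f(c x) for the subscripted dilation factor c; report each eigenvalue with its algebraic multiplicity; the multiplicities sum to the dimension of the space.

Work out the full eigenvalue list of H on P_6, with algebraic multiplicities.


λ = 1 (multiplicity 1), λ = 9 (multiplicity 1), λ = 81 (multiplicity 1), λ = 729 (multiplicity 1), λ = 6561 (multiplicity 1), λ = 59049 (multiplicity 1), λ = 531441 (multiplicity 1)

image of 1: 1
image of x: 9x
image of x^2: 81x^2 + 2
image of x^3: 729x^3 + 6x + 9
image of x^4: 6561x^4 + 12x^2 + 36x + 28
image of x^5: 59049x^5 + 20x^3 + 90x^2 + 140x + 75
image of x^6: 531441x^6 + 30x^4 + 180x^3 + 420x^2 + 450x + 186
the matrix is upper triangular; its diagonal is (1, 9, 81, 729, 6561, 59049, 531441)
for a triangular matrix the eigenvalues are the diagonal entries, with algebraic multiplicity their repetition count


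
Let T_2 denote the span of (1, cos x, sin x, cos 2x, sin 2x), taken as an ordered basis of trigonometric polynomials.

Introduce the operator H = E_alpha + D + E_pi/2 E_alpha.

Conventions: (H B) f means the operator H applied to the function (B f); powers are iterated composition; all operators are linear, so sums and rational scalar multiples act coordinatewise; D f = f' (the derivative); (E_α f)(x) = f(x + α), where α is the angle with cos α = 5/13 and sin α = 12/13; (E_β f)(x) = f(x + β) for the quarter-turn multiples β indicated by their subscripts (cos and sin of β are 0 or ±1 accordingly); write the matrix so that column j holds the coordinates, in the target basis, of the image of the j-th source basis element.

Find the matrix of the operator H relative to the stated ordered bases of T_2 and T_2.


the matrix is [[2, 0, 0, 0, 0]; [0, -7/13, 30/13, 0, 0]; [0, -30/13, -7/13, 0, 0]; [0, 0, 0, 0, 2]; [0, 0, 0, -2, 0]] (rows listed top to bottom)

image of 1: 2
image of cos x: -(7/13)cos x - (30/13)sin x
image of sin x: (30/13)cos x - (7/13)sin x
image of cos 2x: -2sin 2x
image of sin 2x: 2cos 2x
each image's coordinates form column j of the matrix


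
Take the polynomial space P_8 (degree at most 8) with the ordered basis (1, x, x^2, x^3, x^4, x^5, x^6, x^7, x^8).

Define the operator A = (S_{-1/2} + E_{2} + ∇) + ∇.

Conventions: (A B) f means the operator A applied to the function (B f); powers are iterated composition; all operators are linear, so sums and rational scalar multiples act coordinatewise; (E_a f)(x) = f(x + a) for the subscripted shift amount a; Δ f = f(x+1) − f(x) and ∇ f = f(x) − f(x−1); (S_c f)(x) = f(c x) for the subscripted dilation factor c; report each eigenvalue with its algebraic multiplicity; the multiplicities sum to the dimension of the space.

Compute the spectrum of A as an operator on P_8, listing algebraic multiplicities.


λ = 1/2 (multiplicity 1), λ = 7/8 (multiplicity 1), λ = 31/32 (multiplicity 1), λ = 127/128 (multiplicity 1), λ = 257/256 (multiplicity 1), λ = 65/64 (multiplicity 1), λ = 17/16 (multiplicity 1), λ = 5/4 (multiplicity 1), λ = 2 (multiplicity 1)

image of 1: 2
image of x: (1/2)x + 4
image of x^2: (5/4)x^2 + 8x + 2
image of x^3: (7/8)x^3 + 12x^2 + 6x + 10
image of x^4: (17/16)x^4 + 16x^3 + 12x^2 + 40x + 14
image of x^5: (31/32)x^5 + 20x^4 + 20x^3 + 100x^2 + 70x + 34
image of x^6: (65/64)x^6 + 24x^5 + 30x^4 + 200x^3 + 210x^2 + 204x + 62
image of x^7: (127/128)x^7 + 28x^6 + 42x^5 + 350x^4 + 490x^3 + 714x^2 + 434x + 130
image of x^8: (257/256)x^8 + 32x^7 + 56x^6 + 560x^5 + 980x^4 + 1904x^3 + 1736x^2 + 1040x + 254
the matrix is upper triangular; its diagonal is (2, 1/2, 5/4, 7/8, 17/16, 31/32, 65/64, 127/128, 257/256)
for a triangular matrix the eigenvalues are the diagonal entries, with algebraic multiplicity their repetition count


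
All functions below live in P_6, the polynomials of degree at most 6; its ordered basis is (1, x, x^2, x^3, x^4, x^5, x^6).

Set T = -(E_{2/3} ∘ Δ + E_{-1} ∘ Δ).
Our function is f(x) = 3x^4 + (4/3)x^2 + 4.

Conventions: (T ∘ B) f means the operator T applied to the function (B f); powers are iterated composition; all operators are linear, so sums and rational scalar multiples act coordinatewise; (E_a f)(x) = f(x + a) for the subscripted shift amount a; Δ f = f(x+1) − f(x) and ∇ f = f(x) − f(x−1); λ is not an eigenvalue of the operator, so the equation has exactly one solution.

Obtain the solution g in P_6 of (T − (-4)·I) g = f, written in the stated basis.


write g with unknown coordinates in the stated basis and equate coefficients in (T − (-4)·I) g = f
solving from the highest basis element down gives g = (3/4)x^4 + (3/2)x^3 + (49/12)x^2 + (115/12)x + 83/8
check: T g = -6x^3 - 15x^2 - (115/3)x - 75/2
so T g − (-4)·g = 3x^4 + (4/3)x^2 + 4 = f ✓

the result is g(x) = (3/4)x^4 + (3/2)x^3 + (49/12)x^2 + (115/12)x + 83/8


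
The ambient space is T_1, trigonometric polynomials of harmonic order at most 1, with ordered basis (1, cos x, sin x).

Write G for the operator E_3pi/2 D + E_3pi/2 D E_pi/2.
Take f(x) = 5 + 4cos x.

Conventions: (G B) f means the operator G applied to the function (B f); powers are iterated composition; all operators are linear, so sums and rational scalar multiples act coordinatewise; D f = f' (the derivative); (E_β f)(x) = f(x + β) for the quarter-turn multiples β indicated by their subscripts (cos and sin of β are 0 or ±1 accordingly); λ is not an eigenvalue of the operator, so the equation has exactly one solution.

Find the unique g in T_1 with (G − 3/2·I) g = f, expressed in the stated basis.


the result is g(x) = -10/3 - (8/5)cos x + (16/5)sin x

write g with unknown coordinates in the stated basis and equate coefficients in (G − 3/2·I) g = f
solving from the highest basis element down gives g = -10/3 - (8/5)cos x + (16/5)sin x
check: G g = (8/5)cos x + (24/5)sin x
so G g − 3/2·g = 5 + 4cos x = f ✓


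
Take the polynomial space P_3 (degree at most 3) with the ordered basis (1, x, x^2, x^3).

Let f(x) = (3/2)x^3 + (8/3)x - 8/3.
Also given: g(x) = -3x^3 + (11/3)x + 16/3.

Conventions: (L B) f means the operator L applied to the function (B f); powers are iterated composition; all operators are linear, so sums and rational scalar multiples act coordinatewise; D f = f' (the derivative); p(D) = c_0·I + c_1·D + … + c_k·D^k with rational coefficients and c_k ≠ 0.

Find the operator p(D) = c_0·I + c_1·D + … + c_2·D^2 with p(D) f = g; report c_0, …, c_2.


c_0 = -2, c_1 = 0, c_2 = 1

D^0 f = (3/2)x^3 + (8/3)x - 8/3
D^1 f = (9/2)x^2 + 8/3
D^2 f = 9x
matching coefficients of g against c_0 f + c_1 Df + … from the top degree down determines the c_i
solution: c_0 = -2, c_1 = 0, c_2 = 1


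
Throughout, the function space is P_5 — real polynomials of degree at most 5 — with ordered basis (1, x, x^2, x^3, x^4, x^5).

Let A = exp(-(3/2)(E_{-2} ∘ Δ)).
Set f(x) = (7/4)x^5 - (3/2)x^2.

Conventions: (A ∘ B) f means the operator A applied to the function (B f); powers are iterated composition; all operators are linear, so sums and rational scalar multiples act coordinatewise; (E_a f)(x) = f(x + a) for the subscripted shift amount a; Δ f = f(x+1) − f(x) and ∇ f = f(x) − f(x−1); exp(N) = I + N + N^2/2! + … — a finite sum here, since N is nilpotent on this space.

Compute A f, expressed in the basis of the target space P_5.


order-1 term: -(105/8)x^4 + (315/4)x^3 - (735/4)x^2 + (1611/8)x - 705/8
order-2 term: (315/8)x^3 - (2835/8)x^2 + (17325/16)x - 18009/16
order-3 term: -(945/16)x^2 + (8505/16)x - 38745/32
order-4 term: (2835/64)x - 8505/32
order-5 term: -1701/128
the series for exp(-(3/2)(E_{-2} ∘ Δ)) f terminates at order 5
exp(-(3/2)(E_{-2} ∘ Δ)) f = (7/4)x^5 - (105/8)x^4 + (945/8)x^3 - (9579/16)x^2 + (119043/64)x - 346053/128

the image equals g(x) = (7/4)x^5 - (105/8)x^4 + (945/8)x^3 - (9579/16)x^2 + (119043/64)x - 346053/128


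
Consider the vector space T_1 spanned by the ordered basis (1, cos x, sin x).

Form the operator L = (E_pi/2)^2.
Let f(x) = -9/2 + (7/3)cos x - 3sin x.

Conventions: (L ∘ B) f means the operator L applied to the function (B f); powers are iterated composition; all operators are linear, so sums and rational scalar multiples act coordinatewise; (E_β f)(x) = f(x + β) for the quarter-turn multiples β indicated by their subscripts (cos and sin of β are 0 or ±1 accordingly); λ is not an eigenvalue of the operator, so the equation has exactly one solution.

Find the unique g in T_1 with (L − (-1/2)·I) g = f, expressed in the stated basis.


the result is g(x) = -3 - (14/3)cos x + 6sin x

write g with unknown coordinates in the stated basis and equate coefficients in (L − (-1/2)·I) g = f
solving from the highest basis element down gives g = -3 - (14/3)cos x + 6sin x
check: L g = -3 + (14/3)cos x - 6sin x
so L g − (-1/2)·g = -9/2 + (7/3)cos x - 3sin x = f ✓


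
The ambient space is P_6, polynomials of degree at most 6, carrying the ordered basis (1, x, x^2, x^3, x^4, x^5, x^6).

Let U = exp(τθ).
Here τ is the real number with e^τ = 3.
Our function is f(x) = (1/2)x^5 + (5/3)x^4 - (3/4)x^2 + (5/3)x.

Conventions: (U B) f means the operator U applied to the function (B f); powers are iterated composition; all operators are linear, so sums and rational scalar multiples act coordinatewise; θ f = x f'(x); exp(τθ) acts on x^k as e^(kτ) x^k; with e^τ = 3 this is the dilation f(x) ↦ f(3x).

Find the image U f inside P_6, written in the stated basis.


g(x) = (243/2)x^5 + 135x^4 - (27/4)x^2 + 5x

exp(τθ) x^k = e^(kτ) x^k; with e^τ = 3 this sends x^k to 3^k x^k
x ↦ 3 x
x^2 ↦ 9 x^2
x^4 ↦ 81 x^4
x^5 ↦ 243 x^5
applying this coordinatewise to f: exp(τθ) f = (243/2)x^5 + 135x^4 - (27/4)x^2 + 5x


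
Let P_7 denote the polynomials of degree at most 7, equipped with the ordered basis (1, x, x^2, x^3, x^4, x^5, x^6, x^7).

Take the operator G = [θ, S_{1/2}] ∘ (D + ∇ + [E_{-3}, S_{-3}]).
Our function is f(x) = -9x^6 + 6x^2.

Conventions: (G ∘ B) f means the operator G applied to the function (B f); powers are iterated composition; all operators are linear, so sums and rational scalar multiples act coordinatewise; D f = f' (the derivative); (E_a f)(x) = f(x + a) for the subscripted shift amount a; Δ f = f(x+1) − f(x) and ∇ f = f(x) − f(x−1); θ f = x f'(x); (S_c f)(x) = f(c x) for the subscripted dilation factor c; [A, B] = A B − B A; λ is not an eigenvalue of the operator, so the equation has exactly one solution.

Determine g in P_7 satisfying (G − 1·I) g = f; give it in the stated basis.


write g with unknown coordinates in the stated basis and equate coefficients in (G − 1·I) g = f
solving from the highest basis element down gives g = 9x^6 - 6x^2
check: G g = 0
so G g − 1·g = -9x^6 + 6x^2 = f ✓

the result is g(x) = 9x^6 - 6x^2


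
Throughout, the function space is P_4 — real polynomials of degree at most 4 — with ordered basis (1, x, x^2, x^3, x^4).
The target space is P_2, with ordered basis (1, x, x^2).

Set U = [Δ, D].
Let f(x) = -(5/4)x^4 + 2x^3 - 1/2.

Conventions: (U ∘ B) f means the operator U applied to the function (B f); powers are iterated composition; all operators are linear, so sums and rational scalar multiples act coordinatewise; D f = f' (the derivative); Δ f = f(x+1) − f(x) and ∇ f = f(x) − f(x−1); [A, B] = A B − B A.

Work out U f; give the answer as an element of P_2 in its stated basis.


the result is g(x) = 0

D f = -5x^3 + 6x^2
Δ D f = -15x^2 - 3x + 1
Δ f = -5x^3 - (3/2)x^2 + x + 3/4
D Δ f = -15x^2 - 3x + 1
[Δ, D] f = 0


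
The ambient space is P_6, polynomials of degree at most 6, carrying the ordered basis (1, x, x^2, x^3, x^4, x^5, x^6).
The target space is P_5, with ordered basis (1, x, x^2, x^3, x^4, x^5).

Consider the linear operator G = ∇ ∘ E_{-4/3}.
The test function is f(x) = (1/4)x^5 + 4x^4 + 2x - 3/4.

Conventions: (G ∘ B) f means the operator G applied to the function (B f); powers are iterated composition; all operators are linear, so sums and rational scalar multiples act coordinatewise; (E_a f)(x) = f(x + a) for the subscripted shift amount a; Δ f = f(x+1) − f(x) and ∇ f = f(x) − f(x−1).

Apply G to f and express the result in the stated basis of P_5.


the image equals g(x) = (5/4)x^4 + (41/6)x^3 - (373/6)x^2 + (14281/108)x - 28411/324

E_{-4/3} f = (1/4)x^5 + (7/3)x^4 - (152/9)x^3 + (992/27)x^2 - (2590/81)x + 7943/972
∇ E_{-4/3} f = (5/4)x^4 + (41/6)x^3 - (373/6)x^2 + (14281/108)x - 28411/324


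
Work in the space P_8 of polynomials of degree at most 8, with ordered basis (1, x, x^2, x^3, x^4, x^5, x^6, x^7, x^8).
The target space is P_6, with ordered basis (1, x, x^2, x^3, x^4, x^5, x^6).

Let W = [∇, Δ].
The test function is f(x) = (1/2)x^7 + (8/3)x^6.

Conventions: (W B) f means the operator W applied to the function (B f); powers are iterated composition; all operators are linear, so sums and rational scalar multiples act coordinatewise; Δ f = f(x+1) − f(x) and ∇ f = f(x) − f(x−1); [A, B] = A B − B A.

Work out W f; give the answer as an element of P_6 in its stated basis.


Δ f = (7/2)x^6 + (53/2)x^5 + (115/2)x^4 + (425/6)x^3 + (101/2)x^2 + (39/2)x + 19/6
∇ Δ f = 21x^5 + 80x^4 + 35x^3 + 80x^2 + 7x + 16/3
∇ f = (7/2)x^6 + (11/2)x^5 - (45/2)x^4 + (215/6)x^3 - (59/2)x^2 + (25/2)x - 13/6
Δ ∇ f = 21x^5 + 80x^4 + 35x^3 + 80x^2 + 7x + 16/3
[∇, Δ] f = 0

g(x) = 0


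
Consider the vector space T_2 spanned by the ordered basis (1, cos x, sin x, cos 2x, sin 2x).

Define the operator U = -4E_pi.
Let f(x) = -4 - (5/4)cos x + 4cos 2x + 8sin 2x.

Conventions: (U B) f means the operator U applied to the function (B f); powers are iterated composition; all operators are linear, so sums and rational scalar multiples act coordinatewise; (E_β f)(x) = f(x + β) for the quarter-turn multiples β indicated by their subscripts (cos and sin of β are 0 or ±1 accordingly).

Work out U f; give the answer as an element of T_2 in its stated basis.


g(x) = 16 - 5cos x - 16cos 2x - 32sin 2x

E_pi f = -4 + (5/4)cos x + 4cos 2x + 8sin 2x
(-4E_pi) f = 16 - 5cos x - 16cos 2x - 32sin 2x


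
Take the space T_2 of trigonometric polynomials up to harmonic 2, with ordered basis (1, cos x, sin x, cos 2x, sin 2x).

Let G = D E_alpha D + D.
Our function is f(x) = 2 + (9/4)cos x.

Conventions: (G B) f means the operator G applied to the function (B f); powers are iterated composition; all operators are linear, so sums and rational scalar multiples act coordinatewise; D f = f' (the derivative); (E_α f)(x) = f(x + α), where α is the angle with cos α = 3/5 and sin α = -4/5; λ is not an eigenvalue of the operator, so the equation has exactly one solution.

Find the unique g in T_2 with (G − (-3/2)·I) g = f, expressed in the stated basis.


write g with unknown coordinates in the stated basis and equate coefficients in (G − (-3/2)·I) g = f
solving from the highest basis element down gives g = 4/3 + (1/2)cos x + sin x
check: G g = (3/2)cos x - (3/2)sin x
so G g − (-3/2)·g = 2 + (9/4)cos x = f ✓

g(x) = 4/3 + (1/2)cos x + sin x


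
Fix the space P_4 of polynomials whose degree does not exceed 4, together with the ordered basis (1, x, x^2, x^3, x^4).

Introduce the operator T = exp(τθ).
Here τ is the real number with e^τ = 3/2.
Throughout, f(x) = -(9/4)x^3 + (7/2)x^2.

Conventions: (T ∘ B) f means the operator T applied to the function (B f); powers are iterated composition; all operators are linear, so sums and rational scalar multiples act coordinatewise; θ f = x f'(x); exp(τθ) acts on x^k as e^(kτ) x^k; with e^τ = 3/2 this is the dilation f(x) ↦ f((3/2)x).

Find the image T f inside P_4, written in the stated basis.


the image equals g(x) = -(243/32)x^3 + (63/8)x^2

exp(τθ) x^k = e^(kτ) x^k; with e^τ = 3/2 this sends x^k to (3/2)^k x^k
x^2 ↦ 9/4 x^2
x^3 ↦ 27/8 x^3
applying this coordinatewise to f: exp(τθ) f = -(243/32)x^3 + (63/8)x^2


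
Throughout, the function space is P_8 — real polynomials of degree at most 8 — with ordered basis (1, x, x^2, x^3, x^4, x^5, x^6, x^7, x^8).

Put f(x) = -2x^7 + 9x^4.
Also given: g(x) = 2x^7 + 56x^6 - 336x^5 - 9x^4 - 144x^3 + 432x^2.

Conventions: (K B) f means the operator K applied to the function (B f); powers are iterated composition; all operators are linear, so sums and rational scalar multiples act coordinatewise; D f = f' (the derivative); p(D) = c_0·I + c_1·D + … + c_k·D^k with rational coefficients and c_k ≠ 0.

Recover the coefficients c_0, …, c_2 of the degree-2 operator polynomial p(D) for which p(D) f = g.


D^0 f = -2x^7 + 9x^4
D^1 f = -14x^6 + 36x^3
D^2 f = -84x^5 + 108x^2
matching coefficients of g against c_0 f + c_1 Df + … from the top degree down determines the c_i
solution: c_0 = -1, c_1 = -4, c_2 = 4

p(D) = -I − 4·D + 4·D^2, i.e. c_0 = -1, c_1 = -4, c_2 = 4


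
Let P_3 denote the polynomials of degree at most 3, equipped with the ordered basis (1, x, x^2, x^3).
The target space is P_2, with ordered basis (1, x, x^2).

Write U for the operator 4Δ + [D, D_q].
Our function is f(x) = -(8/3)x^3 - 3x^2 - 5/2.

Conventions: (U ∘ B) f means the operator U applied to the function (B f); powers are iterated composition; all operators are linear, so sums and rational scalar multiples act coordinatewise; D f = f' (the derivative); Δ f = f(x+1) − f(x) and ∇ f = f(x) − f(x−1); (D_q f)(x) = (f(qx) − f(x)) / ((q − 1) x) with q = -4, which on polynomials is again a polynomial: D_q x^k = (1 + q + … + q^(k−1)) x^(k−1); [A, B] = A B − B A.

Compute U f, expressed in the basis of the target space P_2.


the image equals g(x) = -32x^2 - (448/3)x - 23/3

Δ f = -8x^2 - 14x - 17/3
(4Δ) f = -32x^2 - 56x - 68/3
D_q f = -(104/3)x^2 + 9x
D D_q f = -(208/3)x + 9
D f = -8x^2 - 6x
D_q D f = 24x - 6
[D, D_q] f = -(280/3)x + 15
(4Δ + [D, D_q]) f = -32x^2 - (448/3)x - 23/3


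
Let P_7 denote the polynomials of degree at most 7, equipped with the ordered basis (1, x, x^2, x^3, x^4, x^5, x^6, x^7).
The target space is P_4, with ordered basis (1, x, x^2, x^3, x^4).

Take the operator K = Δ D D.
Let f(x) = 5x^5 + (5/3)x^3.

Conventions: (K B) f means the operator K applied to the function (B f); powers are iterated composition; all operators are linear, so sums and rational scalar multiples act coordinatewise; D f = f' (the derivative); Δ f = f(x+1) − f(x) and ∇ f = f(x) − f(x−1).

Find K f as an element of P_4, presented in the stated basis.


D f = 25x^4 + 5x^2
D D f = 100x^3 + 10x
Δ D D f = 300x^2 + 300x + 110

the image equals g(x) = 300x^2 + 300x + 110


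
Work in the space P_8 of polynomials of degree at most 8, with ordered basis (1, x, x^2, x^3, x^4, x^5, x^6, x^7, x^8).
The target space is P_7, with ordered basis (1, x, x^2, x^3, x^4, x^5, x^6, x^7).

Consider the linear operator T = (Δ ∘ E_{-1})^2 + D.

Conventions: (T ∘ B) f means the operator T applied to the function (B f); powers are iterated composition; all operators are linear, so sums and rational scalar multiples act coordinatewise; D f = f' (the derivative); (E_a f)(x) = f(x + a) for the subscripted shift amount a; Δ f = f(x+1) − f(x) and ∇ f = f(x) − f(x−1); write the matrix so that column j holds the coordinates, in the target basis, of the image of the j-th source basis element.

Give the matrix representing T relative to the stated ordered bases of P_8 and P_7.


the matrix is [[0, 1, 2, -6, 14, -30, 62, -126, 254]; [0, 0, 2, 6, -24, 70, -180, 434, -1008]; [0, 0, 0, 3, 12, -60, 210, -630, 1736]; [0, 0, 0, 0, 4, 20, -120, 490, -1680]; [0, 0, 0, 0, 0, 5, 30, -210, 980]; [0, 0, 0, 0, 0, 0, 6, 42, -336]; [0, 0, 0, 0, 0, 0, 0, 7, 56]; [0, 0, 0, 0, 0, 0, 0, 0, 8]] (rows listed top to bottom)

image of 1: 0
image of x: 1
image of x^2: 2x + 2
image of x^3: 3x^2 + 6x - 6
image of x^4: 4x^3 + 12x^2 - 24x + 14
image of x^5: 5x^4 + 20x^3 - 60x^2 + 70x - 30
image of x^6: 6x^5 + 30x^4 - 120x^3 + 210x^2 - 180x + 62
image of x^7: 7x^6 + 42x^5 - 210x^4 + 490x^3 - 630x^2 + 434x - 126
image of x^8: 8x^7 + 56x^6 - 336x^5 + 980x^4 - 1680x^3 + 1736x^2 - 1008x + 254
each image's coordinates form column j of the matrix


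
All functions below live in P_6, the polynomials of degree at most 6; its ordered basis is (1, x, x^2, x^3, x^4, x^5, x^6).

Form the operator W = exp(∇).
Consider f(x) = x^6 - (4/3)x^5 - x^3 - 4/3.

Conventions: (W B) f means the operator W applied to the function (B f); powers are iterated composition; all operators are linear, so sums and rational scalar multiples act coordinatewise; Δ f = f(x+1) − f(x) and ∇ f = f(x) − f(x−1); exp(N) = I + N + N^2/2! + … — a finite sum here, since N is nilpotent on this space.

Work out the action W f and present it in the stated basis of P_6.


order-1 term: 6x^5 - (65/3)x^4 + (100/3)x^3 - (94/3)x^2 + (47/3)x - 10/3
order-2 term: 15x^4 - (220/3)x^3 + 145x^2 - (419/3)x + 54
order-3 term: 20x^3 - (310/3)x^2 + 190x - 373/3
order-4 term: 15x^2 - (200/3)x + 235/3
order-5 term: 6x - 49/3
order-6 term: 1
the series for exp(∇) f terminates at order 6
exp(∇) f = x^6 + (14/3)x^5 - (20/3)x^4 - 21x^3 + (76/3)x^2 + (16/3)x - 12

g(x) = x^6 + (14/3)x^5 - (20/3)x^4 - 21x^3 + (76/3)x^2 + (16/3)x - 12


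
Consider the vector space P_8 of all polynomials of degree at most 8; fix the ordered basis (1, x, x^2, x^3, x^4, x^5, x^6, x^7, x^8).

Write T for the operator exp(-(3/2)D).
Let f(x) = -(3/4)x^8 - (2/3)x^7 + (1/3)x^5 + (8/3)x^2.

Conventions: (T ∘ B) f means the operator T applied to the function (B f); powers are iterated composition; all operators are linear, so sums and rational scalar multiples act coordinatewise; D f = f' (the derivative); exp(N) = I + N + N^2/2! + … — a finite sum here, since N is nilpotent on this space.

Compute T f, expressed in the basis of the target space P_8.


the result is g(x) = -(3/4)x^8 + (25/3)x^7 - (161/4)x^6 + (1327/12)x^5 - (6065/32)x^4 + (3333/16)x^3 - (27163/192)x^2 + (3187/64)x - 4467/1024

order-1 term: 9x^7 + 7x^6 - (5/2)x^4 - 8x
order-2 term: -(189/4)x^6 - (63/2)x^5 + (15/2)x^3 + 6
order-3 term: (567/4)x^5 + (315/4)x^4 - (45/4)x^2
order-4 term: -(8505/32)x^4 - (945/8)x^3 + (135/16)x
order-5 term: (5103/16)x^3 + (1701/16)x^2 - 81/32
order-6 term: -(15309/64)x^2 - (1701/32)x
order-7 term: (6561/64)x + 729/64
order-8 term: -19683/1024
the series for exp(-(3/2)D) f terminates at order 8
exp(-(3/2)D) f = -(3/4)x^8 + (25/3)x^7 - (161/4)x^6 + (1327/12)x^5 - (6065/32)x^4 + (3333/16)x^3 - (27163/192)x^2 + (3187/64)x - 4467/1024


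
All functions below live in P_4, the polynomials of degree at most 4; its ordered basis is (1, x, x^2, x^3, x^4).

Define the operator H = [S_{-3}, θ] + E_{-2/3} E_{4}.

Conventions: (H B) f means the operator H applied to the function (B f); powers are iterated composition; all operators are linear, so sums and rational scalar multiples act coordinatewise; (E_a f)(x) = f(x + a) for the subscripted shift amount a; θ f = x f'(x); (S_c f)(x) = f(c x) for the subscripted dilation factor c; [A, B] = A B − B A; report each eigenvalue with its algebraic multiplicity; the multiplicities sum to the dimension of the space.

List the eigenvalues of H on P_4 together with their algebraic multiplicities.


λ = 1 (multiplicity 5)

image of 1: 1
image of x: x + 10/3
image of x^2: x^2 + (20/3)x + 100/9
image of x^3: x^3 + 10x^2 + (100/3)x + 1000/27
image of x^4: x^4 + (40/3)x^3 + (200/3)x^2 + (4000/27)x + 10000/81
the matrix is upper triangular; its diagonal is (1, 1, 1, 1, 1)
for a triangular matrix the eigenvalues are the diagonal entries, with algebraic multiplicity their repetition count


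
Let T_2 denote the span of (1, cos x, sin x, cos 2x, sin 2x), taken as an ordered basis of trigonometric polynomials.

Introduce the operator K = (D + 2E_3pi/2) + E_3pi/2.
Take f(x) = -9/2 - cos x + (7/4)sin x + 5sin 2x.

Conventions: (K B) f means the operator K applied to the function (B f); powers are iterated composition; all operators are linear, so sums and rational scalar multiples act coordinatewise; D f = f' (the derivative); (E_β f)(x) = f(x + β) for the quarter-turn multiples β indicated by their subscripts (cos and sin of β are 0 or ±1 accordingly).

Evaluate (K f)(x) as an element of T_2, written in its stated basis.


D f = (7/4)cos x + sin x + 10cos 2x
E_3pi/2 f = -9/2 - (7/4)cos x - sin x - 5sin 2x
(2E_3pi/2) f = -9 - (7/2)cos x - 2sin x - 10sin 2x
(D + 2E_3pi/2) f = -9 - (7/4)cos x - sin x + 10cos 2x - 10sin 2x
E_3pi/2 f = -9/2 - (7/4)cos x - sin x - 5sin 2x
((D + 2E_3pi/2) + E_3pi/2) f = -27/2 - (7/2)cos x - 2sin x + 10cos 2x - 15sin 2x

g(x) = -27/2 - (7/2)cos x - 2sin x + 10cos 2x - 15sin 2x


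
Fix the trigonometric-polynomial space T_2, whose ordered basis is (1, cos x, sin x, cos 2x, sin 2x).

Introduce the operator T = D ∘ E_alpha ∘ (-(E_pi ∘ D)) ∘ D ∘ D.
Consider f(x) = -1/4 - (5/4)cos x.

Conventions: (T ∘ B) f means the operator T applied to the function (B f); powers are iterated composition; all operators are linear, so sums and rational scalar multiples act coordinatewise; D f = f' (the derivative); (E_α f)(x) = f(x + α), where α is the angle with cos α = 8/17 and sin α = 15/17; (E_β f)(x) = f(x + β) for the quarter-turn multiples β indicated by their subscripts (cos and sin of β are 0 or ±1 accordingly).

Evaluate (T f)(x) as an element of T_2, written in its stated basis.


D f = (5/4)sin x
D D f = (5/4)cos x
D (D ∘ D) f = -(5/4)sin x
E_pi D (D ∘ D) f = (5/4)sin x
(-(E_pi ∘ D)) (D ∘ D) f = -(5/4)sin x
E_alpha (-(E_pi ∘ D)) (D ∘ D) f = -(75/68)cos x - (10/17)sin x
D E_alpha (-(E_pi ∘ D)) (D ∘ D) f = -(10/17)cos x + (75/68)sin x

g(x) = -(10/17)cos x + (75/68)sin x


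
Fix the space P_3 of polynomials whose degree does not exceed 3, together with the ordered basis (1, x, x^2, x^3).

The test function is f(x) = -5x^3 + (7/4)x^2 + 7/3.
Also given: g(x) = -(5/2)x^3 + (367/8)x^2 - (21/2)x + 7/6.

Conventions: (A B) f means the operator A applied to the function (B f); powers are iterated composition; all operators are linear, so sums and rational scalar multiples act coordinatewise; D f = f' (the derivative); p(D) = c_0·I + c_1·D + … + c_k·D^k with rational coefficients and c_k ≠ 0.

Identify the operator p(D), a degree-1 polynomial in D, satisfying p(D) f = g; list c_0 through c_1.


D^0 f = -5x^3 + (7/4)x^2 + 7/3
D^1 f = -15x^2 + (7/2)x
matching coefficients of g against c_0 f + c_1 Df + … from the top degree down determines the c_i
solution: c_0 = 1/2, c_1 = -3

p(D) = (1/2)·I − 3·D, i.e. c_0 = 1/2, c_1 = -3


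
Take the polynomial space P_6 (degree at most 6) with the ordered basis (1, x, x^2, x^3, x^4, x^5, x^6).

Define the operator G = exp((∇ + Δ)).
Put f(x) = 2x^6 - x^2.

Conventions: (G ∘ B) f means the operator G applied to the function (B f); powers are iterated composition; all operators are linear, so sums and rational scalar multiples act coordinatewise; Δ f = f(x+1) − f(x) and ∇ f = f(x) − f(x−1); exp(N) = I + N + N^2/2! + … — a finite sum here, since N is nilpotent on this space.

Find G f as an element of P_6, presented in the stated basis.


the image equals g(x) = 2x^6 + 24x^5 + 120x^4 + 400x^3 + 959x^2 + 1364x + 892

order-1 term: 24x^5 + 80x^3 + 20x
order-2 term: 120x^4 + 480x^2 + 124
order-3 term: 320x^3 + 960x
order-4 term: 480x^2 + 640
order-5 term: 384x
order-6 term: 128
the series for exp((∇ + Δ)) f terminates at order 6
exp((∇ + Δ)) f = 2x^6 + 24x^5 + 120x^4 + 400x^3 + 959x^2 + 1364x + 892


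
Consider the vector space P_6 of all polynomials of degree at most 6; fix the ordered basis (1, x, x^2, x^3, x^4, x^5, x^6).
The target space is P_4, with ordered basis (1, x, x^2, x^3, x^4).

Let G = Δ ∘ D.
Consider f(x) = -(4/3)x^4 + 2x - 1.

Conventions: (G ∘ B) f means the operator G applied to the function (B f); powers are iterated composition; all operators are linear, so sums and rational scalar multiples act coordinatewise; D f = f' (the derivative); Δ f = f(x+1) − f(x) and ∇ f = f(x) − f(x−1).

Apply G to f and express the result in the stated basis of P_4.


D f = -(16/3)x^3 + 2
Δ D f = -16x^2 - 16x - 16/3

the result is g(x) = -16x^2 - 16x - 16/3
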